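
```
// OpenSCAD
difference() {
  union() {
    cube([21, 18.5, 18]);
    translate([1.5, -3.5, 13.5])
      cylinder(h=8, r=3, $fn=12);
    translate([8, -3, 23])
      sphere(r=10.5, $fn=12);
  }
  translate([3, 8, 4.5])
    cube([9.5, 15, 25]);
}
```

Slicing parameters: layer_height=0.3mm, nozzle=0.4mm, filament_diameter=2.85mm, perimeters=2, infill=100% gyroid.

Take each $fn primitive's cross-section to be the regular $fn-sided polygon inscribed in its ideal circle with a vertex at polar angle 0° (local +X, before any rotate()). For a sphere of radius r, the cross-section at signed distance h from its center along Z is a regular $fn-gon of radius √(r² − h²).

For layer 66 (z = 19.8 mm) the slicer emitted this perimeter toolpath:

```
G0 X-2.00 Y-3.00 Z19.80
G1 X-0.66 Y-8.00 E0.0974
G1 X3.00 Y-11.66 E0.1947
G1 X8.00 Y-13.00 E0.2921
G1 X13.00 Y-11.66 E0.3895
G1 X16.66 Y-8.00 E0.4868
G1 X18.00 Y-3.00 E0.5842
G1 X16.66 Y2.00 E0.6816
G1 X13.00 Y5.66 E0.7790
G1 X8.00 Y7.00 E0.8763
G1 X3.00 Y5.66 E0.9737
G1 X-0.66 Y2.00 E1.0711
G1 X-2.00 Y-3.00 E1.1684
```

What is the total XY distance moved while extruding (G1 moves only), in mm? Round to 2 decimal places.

Sum the Euclidean lengths of each G1 segment: total = 62.12 mm.

62.12 mm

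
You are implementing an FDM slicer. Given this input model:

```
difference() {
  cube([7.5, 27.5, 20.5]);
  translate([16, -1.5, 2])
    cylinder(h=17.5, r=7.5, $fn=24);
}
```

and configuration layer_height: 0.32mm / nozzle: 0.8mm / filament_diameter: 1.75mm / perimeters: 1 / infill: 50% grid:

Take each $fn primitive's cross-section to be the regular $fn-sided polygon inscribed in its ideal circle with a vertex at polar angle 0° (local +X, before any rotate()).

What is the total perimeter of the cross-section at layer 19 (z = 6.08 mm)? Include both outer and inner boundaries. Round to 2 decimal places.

70.00 mm

At z = 6.08 mm: the 7.5×27.5 cube contributes its full rectangle (perimeter 70.00 mm); the r=7.5 cylinder at (16, -1.5) contributes a regular 24-gon of circumradius 7.5 (perimeter = 2·24·7.500·sin(180°/24) = 46.99 mm); After the difference (first − rest): starting from the 7.5×27.5 cube, the r=7.5 cylinder at (16, -1.5) misses the remaining region (no effect) — boundary = 70.00 mm. Overall, the cross-section is a single solid region. Total boundary length (outer) = 70.00 mm.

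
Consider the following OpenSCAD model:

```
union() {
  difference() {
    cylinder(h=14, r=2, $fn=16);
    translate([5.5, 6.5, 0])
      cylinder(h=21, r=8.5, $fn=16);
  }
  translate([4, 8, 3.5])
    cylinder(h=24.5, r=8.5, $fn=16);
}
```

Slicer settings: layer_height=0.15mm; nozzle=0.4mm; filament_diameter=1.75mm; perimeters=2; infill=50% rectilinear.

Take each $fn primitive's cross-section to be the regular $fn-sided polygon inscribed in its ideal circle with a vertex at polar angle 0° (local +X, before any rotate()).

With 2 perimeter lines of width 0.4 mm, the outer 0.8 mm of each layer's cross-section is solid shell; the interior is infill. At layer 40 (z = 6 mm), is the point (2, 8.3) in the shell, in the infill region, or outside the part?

At z = 6 mm: the cylinder: section is a regular 16-gon, circumradius r=2; the r=8.5 cylinder at (5.5, 6.5) contributes a regular 16-gon of circumradius 8.5; Taking the first minus the rest: starting from the r=2 cylinder, the r=8.5 cylinder at (5.5, 6.5) partially overlaps it — only the 5.32 mm² overlap (of its 221.19 mm²) is removed, clipping the outline — 1 connected region; the r=8.5 cylinder at (4, 8) contributes a regular 16-gon of circumradius 8.5; Merging all regions: the regions partially overlap (shared area 0.01 mm²), so overlapping operands fuse into one piece — 1 connected region. Overall, the cross-section is a single solid region. The nearest boundary edge runs (-4.50, 8.00)→(-3.85, 11.25); distance from the point to it = 6.32 mm. The point is inside the cross-section and 6.32 mm from the nearest boundary — more than the 0.8 mm shell width (2 × 0.4), so it's in the infill interior.

infill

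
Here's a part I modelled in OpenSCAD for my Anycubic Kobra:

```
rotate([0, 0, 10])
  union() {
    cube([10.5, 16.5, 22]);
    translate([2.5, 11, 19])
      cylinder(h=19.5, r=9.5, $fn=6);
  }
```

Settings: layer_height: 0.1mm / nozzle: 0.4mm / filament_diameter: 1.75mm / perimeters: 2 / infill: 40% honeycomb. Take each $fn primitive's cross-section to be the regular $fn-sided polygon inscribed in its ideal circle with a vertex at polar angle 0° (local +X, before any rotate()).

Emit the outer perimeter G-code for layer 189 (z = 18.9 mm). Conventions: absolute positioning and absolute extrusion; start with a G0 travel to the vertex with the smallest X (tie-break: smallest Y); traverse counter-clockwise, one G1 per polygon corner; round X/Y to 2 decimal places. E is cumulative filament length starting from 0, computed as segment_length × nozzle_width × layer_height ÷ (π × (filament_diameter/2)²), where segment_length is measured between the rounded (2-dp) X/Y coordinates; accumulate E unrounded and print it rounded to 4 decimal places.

G0 X-2.87 Y16.25 Z18.90
G1 X0.00 Y0.00 E0.2744
G1 X10.34 Y1.82 E0.4490
G1 X7.48 Y18.07 E0.7234
G1 X-2.87 Y16.25 E0.8982

At z = 18.9 mm: the 10.5×16.5 cube contributes its full rectangle; the cylinder at (2.5, 11) is not intersected at this z (z outside [19, 38.5]); Taking the union: only the 10.5×16.5 cube is present, so the union is just that shape — 1 connected region; (whole slice rotated 10° about Z — lengths, areas and connectivity unchanged). The outline is a single polygon with 4 vertices. Extrusion per mm of travel: 0.4 × 0.1 / (π × 0.875²) = 0.016630. Accumulating E over each segment gives final E = 0.8982.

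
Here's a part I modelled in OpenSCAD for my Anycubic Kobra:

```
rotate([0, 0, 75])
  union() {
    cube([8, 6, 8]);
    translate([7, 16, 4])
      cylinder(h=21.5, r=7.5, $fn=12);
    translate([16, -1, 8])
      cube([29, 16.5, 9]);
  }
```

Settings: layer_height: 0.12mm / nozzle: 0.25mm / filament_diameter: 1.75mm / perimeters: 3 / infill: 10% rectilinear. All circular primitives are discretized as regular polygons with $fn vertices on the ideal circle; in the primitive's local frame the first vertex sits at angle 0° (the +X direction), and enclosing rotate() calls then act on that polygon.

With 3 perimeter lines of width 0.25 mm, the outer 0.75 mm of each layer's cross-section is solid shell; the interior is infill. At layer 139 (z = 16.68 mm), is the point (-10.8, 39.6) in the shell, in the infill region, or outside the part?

At z = 16.68 mm: the cube does not reach this height (z outside [0, 8]); the r=7.5 cylinder at (7, 16) gives a regular 12-gon of circumradius 7.5 (constant along its height); the cube at (16, -1) is present — its section is the full 29×16.5 rectangle; Combining (union): the 2 present regions are separate (no shared area or edge), so areas and boundary lengths simply add and each stays a separate island — 2 connected regions; (rotated 75° about Z; rotation is an isometry so areas/perimeters/island counts are preserved). Overall, the cross-section has 2 separate islands. Undo the 75° rotation: the query point maps to (35.455, 20.681) in the un-rotated model frame. The nearest boundary edge runs (16.00, 15.50)→(45.00, 15.50); distance from the point to it = 5.18 mm. The point is not inside any of the regions above, so it lies outside the cross-section (5.18 mm from the nearest boundary).

outside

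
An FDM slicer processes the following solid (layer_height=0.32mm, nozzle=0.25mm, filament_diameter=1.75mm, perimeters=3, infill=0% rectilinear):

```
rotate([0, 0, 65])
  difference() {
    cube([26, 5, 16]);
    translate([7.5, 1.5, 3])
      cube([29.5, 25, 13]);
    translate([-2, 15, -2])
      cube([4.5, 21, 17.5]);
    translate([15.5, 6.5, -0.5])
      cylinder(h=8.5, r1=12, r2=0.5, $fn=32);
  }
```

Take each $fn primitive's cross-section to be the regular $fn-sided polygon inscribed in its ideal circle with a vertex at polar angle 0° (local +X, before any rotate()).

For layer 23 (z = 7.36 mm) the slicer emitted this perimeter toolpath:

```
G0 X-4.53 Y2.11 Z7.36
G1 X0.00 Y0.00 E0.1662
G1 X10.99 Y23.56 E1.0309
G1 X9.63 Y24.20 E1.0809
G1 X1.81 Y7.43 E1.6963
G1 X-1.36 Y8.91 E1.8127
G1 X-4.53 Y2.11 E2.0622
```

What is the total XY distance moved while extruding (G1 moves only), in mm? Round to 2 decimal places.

Sum the Euclidean lengths of each G1 segment: total = 62.00 mm.

62.00 mm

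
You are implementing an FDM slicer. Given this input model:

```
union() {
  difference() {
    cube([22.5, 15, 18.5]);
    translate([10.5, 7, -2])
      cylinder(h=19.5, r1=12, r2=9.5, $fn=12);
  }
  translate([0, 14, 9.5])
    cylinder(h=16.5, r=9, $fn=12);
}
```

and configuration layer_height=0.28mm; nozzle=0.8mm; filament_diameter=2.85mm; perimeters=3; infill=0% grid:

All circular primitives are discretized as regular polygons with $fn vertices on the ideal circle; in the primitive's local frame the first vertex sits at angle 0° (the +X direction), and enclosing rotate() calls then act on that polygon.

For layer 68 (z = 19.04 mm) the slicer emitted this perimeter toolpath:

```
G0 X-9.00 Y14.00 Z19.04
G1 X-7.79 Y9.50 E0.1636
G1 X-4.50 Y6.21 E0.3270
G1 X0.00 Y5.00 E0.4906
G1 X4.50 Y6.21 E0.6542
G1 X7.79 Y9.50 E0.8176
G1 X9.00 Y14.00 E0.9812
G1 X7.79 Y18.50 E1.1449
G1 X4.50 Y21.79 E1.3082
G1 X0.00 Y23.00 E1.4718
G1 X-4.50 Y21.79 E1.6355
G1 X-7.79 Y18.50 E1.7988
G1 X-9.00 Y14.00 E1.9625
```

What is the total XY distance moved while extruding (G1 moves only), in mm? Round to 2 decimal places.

55.89 mm

Sum the Euclidean lengths of each G1 segment: total = 55.89 mm.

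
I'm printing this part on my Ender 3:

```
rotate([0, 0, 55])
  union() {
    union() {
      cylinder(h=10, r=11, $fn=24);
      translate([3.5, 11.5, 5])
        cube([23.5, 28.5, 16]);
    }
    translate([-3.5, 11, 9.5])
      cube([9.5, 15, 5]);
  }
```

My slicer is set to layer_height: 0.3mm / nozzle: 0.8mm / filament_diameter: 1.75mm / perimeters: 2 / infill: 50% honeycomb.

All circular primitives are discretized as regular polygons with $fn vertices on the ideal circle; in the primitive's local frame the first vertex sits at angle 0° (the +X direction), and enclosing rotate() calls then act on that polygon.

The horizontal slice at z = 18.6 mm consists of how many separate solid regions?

At z = 18.6 mm: the cylinder does not reach this height (z outside [0, 10]); the cube at (3.5, 11.5) is present — its section is the full 23.5×28.5 rectangle; Taking the union: only the 23.5×28.5 cube at (3.5, 11.5) is present, so the union is just that shape — 1 connected region; the cube at (-3.5, 11) is absent (z outside [9.5, 14.5]); Merging all regions: only that combined region is present, so the union is just that shape — 1 connected region; (rotated 55° about Z; rotation is an isometry so areas/perimeters/island counts are preserved). The result has 1 disconnected region.

1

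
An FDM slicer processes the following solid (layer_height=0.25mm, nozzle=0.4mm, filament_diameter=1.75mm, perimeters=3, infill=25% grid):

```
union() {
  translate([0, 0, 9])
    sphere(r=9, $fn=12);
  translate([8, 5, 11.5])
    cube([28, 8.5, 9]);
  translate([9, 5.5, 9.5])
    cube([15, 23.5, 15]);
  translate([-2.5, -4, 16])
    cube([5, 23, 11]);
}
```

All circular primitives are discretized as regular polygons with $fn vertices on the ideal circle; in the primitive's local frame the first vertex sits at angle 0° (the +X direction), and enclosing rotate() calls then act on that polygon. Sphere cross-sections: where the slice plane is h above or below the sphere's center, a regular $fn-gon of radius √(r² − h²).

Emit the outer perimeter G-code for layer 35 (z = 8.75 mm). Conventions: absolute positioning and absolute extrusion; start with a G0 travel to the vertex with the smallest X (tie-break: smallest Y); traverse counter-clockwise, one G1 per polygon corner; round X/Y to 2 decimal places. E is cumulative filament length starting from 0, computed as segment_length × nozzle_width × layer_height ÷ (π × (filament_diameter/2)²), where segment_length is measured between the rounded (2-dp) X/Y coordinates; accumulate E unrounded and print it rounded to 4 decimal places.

G0 X-9.00 Y0.00 Z8.75
G1 X-7.79 Y-4.50 E0.1937
G1 X-4.50 Y-7.79 E0.3872
G1 X0.00 Y-9.00 E0.5809
G1 X4.50 Y-7.79 E0.7746
G1 X7.79 Y-4.50 E0.9681
G1 X9.00 Y0.00 E1.1618
G1 X7.79 Y4.50 E1.3555
G1 X4.50 Y7.79 E1.5490
G1 X0.00 Y9.00 E1.7427
G1 X-4.50 Y7.79 E1.9365
G1 X-7.79 Y4.50 E2.1299
G1 X-9.00 Y0.00 E2.3236

At z = 8.75 mm: the r=9 sphere contributes a regular 12-gon of circumradius √(9²−0.25²) = 8.997; the cube at (8, 5) does not reach this height (z outside [11.5, 20.5]); the cube at (9, 5.5) is absent (z outside [9.5, 24.5]); the cube at (-2.5, -4) does not reach this height (z outside [16, 27]); Merging all regions: only the r=9 sphere is present, so the union is just that shape — 1 connected region. The outline is a single polygon with 12 vertices. Extrusion per mm of travel: 0.4 × 0.25 / (π × 0.875²) = 0.041575. Accumulating E over each segment gives final E = 2.3236.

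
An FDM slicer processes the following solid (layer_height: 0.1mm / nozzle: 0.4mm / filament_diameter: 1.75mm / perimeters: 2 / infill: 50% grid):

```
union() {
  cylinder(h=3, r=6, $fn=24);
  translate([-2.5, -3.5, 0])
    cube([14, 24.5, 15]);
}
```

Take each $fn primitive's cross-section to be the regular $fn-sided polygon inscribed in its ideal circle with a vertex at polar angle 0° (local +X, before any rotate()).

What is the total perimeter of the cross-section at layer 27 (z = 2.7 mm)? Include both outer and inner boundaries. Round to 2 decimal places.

82.62 mm

At z = 2.7 mm: the r=6 cylinder gives a regular 24-gon of circumradius 6 (constant along its height) (perimeter = 2·24·6.000·sin(180°/24) = 37.59 mm); the cube at (-2.5, -3.5) is present — its section is the full 14×24.5 rectangle (perimeter 77.00 mm); Merging all regions: the regions partially overlap (shared area 70.78 mm²), so the edge portions inside another operand are dropped and the merged outline is re-measured after clipping — boundary = 82.62 mm. Overall, the cross-section is a single solid region. Total boundary length (outer) = 82.62 mm.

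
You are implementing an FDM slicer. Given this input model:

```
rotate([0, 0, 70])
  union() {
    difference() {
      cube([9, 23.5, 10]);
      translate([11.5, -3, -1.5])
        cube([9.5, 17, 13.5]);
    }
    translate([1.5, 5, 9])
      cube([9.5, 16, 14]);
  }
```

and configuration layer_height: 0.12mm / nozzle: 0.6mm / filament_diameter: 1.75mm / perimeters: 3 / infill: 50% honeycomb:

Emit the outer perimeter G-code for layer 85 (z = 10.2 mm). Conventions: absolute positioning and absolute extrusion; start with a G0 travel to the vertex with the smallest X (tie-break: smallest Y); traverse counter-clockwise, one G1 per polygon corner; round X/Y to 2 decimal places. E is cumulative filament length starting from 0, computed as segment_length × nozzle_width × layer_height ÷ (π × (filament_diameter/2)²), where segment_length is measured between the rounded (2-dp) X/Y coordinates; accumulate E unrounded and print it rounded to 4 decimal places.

G0 X-19.22 Y8.59 Z10.20
G1 X-4.19 Y3.12 E0.4788
G1 X-0.94 Y12.05 E0.7632
G1 X-15.97 Y17.52 E1.2420
G1 X-19.22 Y8.59 E1.5265

At z = 10.2 mm: the cube is absent (z outside [0, 10]); the 9.5×17 cube at (11.5, -3) contributes its full rectangle; After the difference (first − rest): the first operand is absent here, so nothing remains; the 9.5×16 cube at (1.5, 5) contributes its full rectangle; Merging all regions: only the 9.5×16 cube at (1.5, 5) is present, so the union is just that shape — 1 connected region; (whole slice rotated 70° about Z — lengths, areas and connectivity unchanged). The outline is a single polygon with 4 vertices. Extrusion per mm of travel: 0.6 × 0.12 / (π × 0.875²) = 0.029934. Accumulating E over each segment gives final E = 1.5265.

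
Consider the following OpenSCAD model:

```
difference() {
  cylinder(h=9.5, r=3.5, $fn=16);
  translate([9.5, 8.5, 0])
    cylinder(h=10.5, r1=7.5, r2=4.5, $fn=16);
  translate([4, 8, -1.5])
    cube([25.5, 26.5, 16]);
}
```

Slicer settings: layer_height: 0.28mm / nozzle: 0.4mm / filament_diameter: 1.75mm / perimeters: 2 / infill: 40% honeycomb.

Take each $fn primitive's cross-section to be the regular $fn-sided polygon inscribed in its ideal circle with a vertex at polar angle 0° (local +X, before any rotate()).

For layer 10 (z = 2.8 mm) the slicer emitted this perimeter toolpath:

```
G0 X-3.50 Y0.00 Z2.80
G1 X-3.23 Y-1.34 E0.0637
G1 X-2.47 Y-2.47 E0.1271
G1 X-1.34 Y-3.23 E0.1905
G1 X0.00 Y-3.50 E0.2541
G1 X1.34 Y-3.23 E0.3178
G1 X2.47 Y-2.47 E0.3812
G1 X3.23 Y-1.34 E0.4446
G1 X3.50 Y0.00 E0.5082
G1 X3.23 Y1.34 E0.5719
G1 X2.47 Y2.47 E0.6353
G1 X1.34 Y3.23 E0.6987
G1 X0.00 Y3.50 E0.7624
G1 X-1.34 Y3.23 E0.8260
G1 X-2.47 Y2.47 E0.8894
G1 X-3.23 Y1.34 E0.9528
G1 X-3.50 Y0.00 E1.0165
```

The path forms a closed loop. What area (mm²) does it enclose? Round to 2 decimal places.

37.43 mm²

Apply the shoelace formula to the sequence of (X, Y) vertices; enclosed area = 37.43 mm².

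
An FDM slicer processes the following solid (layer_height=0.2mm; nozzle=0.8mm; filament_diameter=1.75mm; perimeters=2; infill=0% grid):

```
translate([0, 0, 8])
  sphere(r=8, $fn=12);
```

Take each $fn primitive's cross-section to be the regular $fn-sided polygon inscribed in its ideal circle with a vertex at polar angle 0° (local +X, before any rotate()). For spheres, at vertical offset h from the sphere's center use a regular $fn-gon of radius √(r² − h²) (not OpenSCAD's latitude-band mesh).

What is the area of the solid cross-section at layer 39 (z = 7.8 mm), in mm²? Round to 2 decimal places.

191.88 mm²

At z = 7.8 mm: the r=8 sphere contributes a regular 12-gon of circumradius √(8²−0.2²) = 7.997 (area = (12/2)·7.997²·sin(360°/12) = 191.88 mm²). Overall, the cross-section is a single solid region. Net area = 191.88 mm².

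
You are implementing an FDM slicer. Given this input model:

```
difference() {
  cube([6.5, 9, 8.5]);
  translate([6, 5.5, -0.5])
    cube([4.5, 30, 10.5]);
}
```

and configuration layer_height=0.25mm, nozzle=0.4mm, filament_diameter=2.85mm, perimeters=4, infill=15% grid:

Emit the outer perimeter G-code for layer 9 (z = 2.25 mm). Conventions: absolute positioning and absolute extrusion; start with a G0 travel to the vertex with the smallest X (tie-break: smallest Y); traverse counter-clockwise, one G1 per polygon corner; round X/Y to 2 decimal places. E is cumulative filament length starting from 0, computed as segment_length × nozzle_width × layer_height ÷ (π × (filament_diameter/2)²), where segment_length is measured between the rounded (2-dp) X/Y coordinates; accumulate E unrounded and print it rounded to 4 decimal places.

At z = 2.25 mm: the cube is present — its section is the full 6.5×9 rectangle; the cube at (6, 5.5) is present — its section is the full 4.5×30 rectangle; After the difference (first − rest): starting from the 6.5×9 cube, the 4.5×30 cube at (6, 5.5) partially overlaps it — only the 1.75 mm² overlap (of its 135.00 mm²) is removed, clipping the outline — 1 connected region. The outline is a single polygon with 6 vertices. Extrusion per mm of travel: 0.4 × 0.25 / (π × 1.425²) = 0.015675. Accumulating E over each segment gives final E = 0.4859.

G0 X0.00 Y0.00 Z2.25
G1 X6.50 Y0.00 E0.1019
G1 X6.50 Y5.50 E0.1881
G1 X6.00 Y5.50 E0.1959
G1 X6.00 Y9.00 E0.2508
G1 X0.00 Y9.00 E0.3449
G1 X0.00 Y0.00 E0.4859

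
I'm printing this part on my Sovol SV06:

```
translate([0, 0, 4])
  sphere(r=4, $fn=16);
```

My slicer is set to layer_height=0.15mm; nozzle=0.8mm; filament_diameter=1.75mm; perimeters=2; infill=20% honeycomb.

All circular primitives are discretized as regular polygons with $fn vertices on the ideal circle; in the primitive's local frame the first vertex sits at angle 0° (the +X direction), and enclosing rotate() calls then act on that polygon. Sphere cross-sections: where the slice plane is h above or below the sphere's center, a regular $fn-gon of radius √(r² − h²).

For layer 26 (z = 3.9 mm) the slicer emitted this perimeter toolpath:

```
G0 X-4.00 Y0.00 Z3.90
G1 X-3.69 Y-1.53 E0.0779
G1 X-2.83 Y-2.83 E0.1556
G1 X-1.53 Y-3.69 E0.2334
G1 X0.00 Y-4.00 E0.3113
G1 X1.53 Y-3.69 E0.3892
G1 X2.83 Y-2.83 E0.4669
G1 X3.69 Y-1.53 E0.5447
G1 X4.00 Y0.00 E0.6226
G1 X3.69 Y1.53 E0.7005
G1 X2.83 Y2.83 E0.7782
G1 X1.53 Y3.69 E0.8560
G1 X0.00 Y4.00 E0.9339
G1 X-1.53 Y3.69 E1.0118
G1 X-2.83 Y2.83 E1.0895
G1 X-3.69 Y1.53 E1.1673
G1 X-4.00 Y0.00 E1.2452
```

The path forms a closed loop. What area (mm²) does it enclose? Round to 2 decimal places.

48.93 mm²

Apply the shoelace formula to the sequence of (X, Y) vertices; enclosed area = 48.93 mm².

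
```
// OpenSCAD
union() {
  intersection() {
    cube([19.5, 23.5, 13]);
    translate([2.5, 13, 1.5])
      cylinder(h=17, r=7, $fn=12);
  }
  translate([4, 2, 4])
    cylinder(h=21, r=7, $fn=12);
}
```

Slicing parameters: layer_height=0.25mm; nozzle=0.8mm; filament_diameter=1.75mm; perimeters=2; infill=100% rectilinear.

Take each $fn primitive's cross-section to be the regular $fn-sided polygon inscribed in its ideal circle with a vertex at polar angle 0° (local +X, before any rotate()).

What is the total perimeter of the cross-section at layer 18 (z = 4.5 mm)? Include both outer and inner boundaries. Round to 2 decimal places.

At z = 4.5 mm: the cube (footprint 19.5×23.5) is included at this height (perimeter 86.00 mm); the r=7 cylinder at (2.5, 13) gives a regular 12-gon of circumradius 7 (constant along its height) (perimeter = 2·12·7.000·sin(180°/12) = 43.48 mm); After intersecting: the r=7 cylinder at (2.5, 13) partially overlaps the 19.5×23.5 cube; clipping to the common part keeps 106.83 mm² — boundary = 39.58 mm; the r=7 cylinder at (4, 2) gives a regular 12-gon of circumradius 7 (constant along its height) (perimeter = 2·12·7.000·sin(180°/12) = 43.48 mm); Combining (union): the regions partially overlap (shared area 13.67 mm²), so the edge portions inside another operand are dropped and the merged outline is re-measured after clipping — boundary = 66.61 mm. Overall, the cross-section is a single solid region. Total boundary length (outer) = 66.61 mm.

66.61 mm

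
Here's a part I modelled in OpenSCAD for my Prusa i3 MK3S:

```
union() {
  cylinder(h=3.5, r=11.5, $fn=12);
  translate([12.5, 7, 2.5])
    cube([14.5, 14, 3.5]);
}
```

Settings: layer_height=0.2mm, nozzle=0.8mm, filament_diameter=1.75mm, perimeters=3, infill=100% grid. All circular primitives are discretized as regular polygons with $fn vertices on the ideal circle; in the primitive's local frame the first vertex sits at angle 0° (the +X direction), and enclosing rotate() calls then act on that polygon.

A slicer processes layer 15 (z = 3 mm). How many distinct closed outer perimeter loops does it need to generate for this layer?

At z = 3 mm: the cylinder: section is a regular 12-gon, circumradius r=11.5; the cube at (12.5, 7) is present — its section is the full 14.5×14 rectangle; Combining (union): the 2 present regions are separate (no shared area or edge), so areas and boundary lengths simply add and each stays a separate island — 2 connected regions. The result has 2 disconnected regions.

2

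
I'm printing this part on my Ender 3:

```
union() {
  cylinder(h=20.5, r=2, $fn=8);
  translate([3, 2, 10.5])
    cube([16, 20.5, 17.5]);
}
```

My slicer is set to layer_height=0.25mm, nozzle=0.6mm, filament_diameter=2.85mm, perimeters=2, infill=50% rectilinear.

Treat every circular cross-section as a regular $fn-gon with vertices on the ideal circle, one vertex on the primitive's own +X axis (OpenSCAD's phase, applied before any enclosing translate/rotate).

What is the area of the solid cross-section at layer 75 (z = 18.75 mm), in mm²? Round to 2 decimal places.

At z = 18.75 mm: the cylinder: section is a regular 8-gon, circumradius r=2 (area = (8/2)·2.000²·sin(360°/8) = 11.31 mm²); the cube at (3, 2) (footprint 16×20.5) is included at this height (area 328.00 mm²); Merging all regions: the 2 present regions are separate (no shared area or edge), so areas and boundary lengths simply add and each stays a separate island — area = 339.31 mm². Overall, the cross-section has 2 separate islands. Net area = 339.31 mm².

339.31 mm²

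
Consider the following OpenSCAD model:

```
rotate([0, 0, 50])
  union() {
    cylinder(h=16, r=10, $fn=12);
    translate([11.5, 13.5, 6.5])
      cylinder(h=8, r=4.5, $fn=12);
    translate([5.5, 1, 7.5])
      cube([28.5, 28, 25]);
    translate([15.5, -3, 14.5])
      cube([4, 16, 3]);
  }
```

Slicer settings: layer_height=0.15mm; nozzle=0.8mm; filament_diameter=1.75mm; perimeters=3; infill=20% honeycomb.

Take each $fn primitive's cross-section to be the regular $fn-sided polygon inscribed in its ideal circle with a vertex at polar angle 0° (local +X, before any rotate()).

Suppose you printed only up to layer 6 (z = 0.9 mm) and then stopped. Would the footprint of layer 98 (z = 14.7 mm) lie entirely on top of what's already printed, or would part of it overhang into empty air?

part overhangs

Compare the two slices. At z = 0.9: the r=10 cylinder gives a regular 12-gon of circumradius 10 (constant along its height) (area = (12/2)·10.000²·sin(360°/12) = 300.00 mm²); the cylinder at (11.5, 13.5) does not reach this height (z outside [6.5, 14.5]); the cube at (5.5, 1) does not reach this height (z outside [7.5, 32.5]); the cube at (15.5, -3) is not intersected at this z (z outside [14.5, 17.5]); Taking the union: only the r=10 cylinder is present, so the union is just that shape — area = 300.00 mm²; (rotated 50° about Z; rotation is an isometry so areas/perimeters/island counts are preserved). At z = 14.7: the r=10 cylinder gives a regular 12-gon of circumradius 10 (constant along its height) (area = (12/2)·10.000²·sin(360°/12) = 300.00 mm²); the cylinder at (11.5, 13.5) is not intersected at this z (z outside [6.5, 14.5]); the cube at (5.5, 1) is present — its section is the full 28.5×28 rectangle (area 798.00 mm²); the cube at (15.5, -3) (footprint 4×16) is included at this height (area 64.00 mm²); Merging all regions: the regions partially overlap — summed areas 1162.00 mm² minus the doubly-counted overlap 67.78 mm² gives 1094.22 mm² — area = 1094.22 mm²; (rotated 50° about Z; rotation is an isometry so areas/perimeters/island counts are preserved). Checking containment: at z = 14.7 the cross-section extends beyond the z = 0.9 cross-section by about 794.22 mm².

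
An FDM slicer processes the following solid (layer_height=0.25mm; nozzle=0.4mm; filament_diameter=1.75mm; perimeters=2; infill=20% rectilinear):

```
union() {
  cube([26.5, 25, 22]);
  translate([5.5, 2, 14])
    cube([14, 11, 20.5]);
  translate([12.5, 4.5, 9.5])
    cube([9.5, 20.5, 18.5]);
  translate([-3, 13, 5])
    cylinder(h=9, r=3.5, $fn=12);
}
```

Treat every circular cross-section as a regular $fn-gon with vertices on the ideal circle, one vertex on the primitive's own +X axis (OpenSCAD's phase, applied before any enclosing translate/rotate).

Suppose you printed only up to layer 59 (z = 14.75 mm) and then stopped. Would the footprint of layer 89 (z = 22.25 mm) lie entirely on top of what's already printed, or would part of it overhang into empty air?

Compare the two slices. At z = 14.75: the 26.5×25 cube contributes its full rectangle (area 662.50 mm²); the cube at (5.5, 2) (footprint 14×11) is included at this height (area 154.00 mm²); the cube at (12.5, 4.5) (footprint 9.5×20.5) is included at this height (area 194.75 mm²); the cylinder at (-3, 13) does not reach this height (z outside [5, 14]); Combining (union): the regions partially overlap — summed areas 1011.25 mm² minus the doubly-counted overlap 348.75 mm² gives 662.50 mm² — area = 662.50 mm². At z = 22.25: the cube is not intersected at this z (z outside [0, 22]); the 14×11 cube at (5.5, 2) contributes its full rectangle (area 154.00 mm²); the cube at (12.5, 4.5) (footprint 9.5×20.5) is included at this height (area 194.75 mm²); the cylinder at (-3, 13) is absent (z outside [5, 14]); Combining (union): the regions partially overlap — summed areas 348.75 mm² minus the doubly-counted overlap 59.50 mm² gives 289.25 mm² — area = 289.25 mm². Checking containment: the cross-section at z = 22.25 is a subset of the cross-section at z = 14.75.

entirely on top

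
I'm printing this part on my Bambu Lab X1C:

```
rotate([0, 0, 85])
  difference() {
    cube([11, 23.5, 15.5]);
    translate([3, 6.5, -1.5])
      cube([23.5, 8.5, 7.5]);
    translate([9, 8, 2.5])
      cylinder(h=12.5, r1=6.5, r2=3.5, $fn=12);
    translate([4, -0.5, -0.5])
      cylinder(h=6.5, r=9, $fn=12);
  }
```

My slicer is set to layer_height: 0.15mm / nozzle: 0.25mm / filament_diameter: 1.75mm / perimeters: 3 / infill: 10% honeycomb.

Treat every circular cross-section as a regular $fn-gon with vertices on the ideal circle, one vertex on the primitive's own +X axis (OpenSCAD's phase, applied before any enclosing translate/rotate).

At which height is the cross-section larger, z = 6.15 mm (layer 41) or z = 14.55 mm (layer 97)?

layer 97 (z = 14.55 mm)

Layer 41 (z = 6.15): the cube is present — its section is the full 11×23.5 rectangle (area 258.50 mm²); the cube at (3, 6.5) is absent (z outside [-1.5, 6]); the cone at (9, 8) (r1=6.5→r2=3.5) has section circumradius 5.624 here — a regular 12-gon (area = (12/2)·5.624²·sin(360°/12) = 94.89 mm²); the cylinder at (4, -0.5) is absent (z outside [-0.5, 6]); After the difference (first − rest): starting from the 11×23.5 cube (258.50 mm²), the cone at (9, 8) partially overlaps it — only the 68.87 mm² overlap (of its 94.89 mm²) is removed, clipping the outline — area = 189.63 mm²; (whole slice rotated 85° about Z — lengths, areas and connectivity unchanged). So its area = 189.63 mm². Layer 97 (z = 14.55): the cube (footprint 11×23.5) is included at this height (area 258.50 mm²); the cube at (3, 6.5) does not reach this height (z outside [-1.5, 6]); the cone at (9, 8): at t=0.964 of its height the radius interpolates to r₁+(r₂−r₁)t = 3.608, giving a regular 12-gon of that circumradius (area = (12/2)·3.608²·sin(360°/12) = 39.05 mm²); the cylinder at (4, -0.5) is absent (z outside [-0.5, 6]); Taking the first minus the rest: starting from the 11×23.5 cube (258.50 mm²), the cone at (9, 8) partially overlaps it — only the 32.86 mm² overlap (of its 39.05 mm²) is removed, clipping the outline — area = 225.64 mm²; (whole slice rotated 85° about Z — lengths, areas and connectivity unchanged). So its area = 225.64 mm². Layer 97 is larger (225.64 vs 189.63 mm²).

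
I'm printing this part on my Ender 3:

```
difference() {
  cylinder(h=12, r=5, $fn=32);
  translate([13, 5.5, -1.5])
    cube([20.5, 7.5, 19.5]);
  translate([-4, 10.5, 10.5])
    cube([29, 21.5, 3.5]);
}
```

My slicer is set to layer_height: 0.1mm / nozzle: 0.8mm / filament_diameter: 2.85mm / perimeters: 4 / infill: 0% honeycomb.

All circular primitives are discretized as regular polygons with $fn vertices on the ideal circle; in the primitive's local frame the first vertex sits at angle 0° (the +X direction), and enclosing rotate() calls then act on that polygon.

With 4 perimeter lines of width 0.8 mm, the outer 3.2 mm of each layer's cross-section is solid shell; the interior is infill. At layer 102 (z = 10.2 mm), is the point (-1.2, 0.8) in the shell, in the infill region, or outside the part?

At z = 10.2 mm: the r=5 cylinder gives a regular 32-gon of circumradius 5 (constant along its height); the 20.5×7.5 cube at (13, 5.5) contributes its full rectangle; the cube at (-4, 10.5) is not intersected at this z (z outside [10.5, 14]); Subtracting the remaining from the first: starting from the r=5 cylinder, the 20.5×7.5 cube at (13, 5.5) misses the remaining region (no effect) — 1 connected region. Overall, the cross-section is a single solid region. The nearest boundary edge runs (-4.62, 1.91)→(-4.16, 2.78); distance from the point to it = 3.54 mm. The point is inside the cross-section and 3.54 mm from the nearest boundary — more than the 3.2 mm shell width (4 × 0.8), so it's in the infill interior.

infill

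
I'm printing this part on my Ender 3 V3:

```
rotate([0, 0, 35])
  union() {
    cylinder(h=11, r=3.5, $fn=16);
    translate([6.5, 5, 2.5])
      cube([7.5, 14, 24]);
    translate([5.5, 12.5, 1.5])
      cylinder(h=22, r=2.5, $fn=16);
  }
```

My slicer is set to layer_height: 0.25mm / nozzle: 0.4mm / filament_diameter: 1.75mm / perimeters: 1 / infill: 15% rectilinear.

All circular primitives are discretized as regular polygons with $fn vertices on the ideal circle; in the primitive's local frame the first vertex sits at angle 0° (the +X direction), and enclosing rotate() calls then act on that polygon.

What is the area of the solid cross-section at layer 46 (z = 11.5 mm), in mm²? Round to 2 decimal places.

At z = 11.5 mm: the cylinder does not reach this height (z outside [0, 11]); the cube at (6.5, 5) is present — its section is the full 7.5×14 rectangle (area 105.00 mm²); the r=2.5 cylinder at (5.5, 12.5) gives a regular 16-gon of circumradius 2.5 (constant along its height) (area = (16/2)·2.500²·sin(360°/16) = 19.13 mm²); Combining (union): the regions partially overlap — summed areas 124.13 mm² minus the doubly-counted overlap 4.77 mm² gives 119.37 mm² — area = 119.37 mm²; (rotated 35° about Z; rotation is an isometry so areas/perimeters/island counts are preserved). Overall, the cross-section is a single solid region. Net area = 119.37 mm².

119.37 mm²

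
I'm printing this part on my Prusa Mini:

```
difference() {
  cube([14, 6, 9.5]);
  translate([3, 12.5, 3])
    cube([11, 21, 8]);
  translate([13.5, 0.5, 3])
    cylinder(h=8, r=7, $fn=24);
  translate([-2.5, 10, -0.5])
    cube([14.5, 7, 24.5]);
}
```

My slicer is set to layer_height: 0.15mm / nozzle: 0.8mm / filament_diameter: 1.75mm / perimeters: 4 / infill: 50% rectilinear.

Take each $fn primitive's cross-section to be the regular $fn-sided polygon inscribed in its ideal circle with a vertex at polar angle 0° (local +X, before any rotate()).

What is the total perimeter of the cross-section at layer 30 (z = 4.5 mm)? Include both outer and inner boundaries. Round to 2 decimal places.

At z = 4.5 mm: the 14×6 cube contributes its full rectangle (perimeter 40.00 mm); the 11×21 cube at (3, 12.5) contributes its full rectangle (perimeter 64.00 mm); the r=7 cylinder at (13.5, 0.5) gives a regular 24-gon of circumradius 7 (constant along its height) (perimeter = 2·24·7.000·sin(180°/24) = 43.86 mm); the 14.5×7 cube at (-2.5, 10) contributes its full rectangle (perimeter 43.00 mm); Subtracting the remaining from the first: starting from the 14×6 cube, the 11×21 cube at (3, 12.5) misses the remaining region (no effect); the r=7 cylinder at (13.5, 0.5) partially overlaps it — only the 40.28 mm² overlap (of its 152.19 mm²) is removed, clipping the outline; the 14.5×7 cube at (-2.5, 10) misses the remaining region (no effect) — boundary = 28.72 mm. Overall, the cross-section is a single solid region. Total boundary length (outer) = 28.72 mm.

28.72 mm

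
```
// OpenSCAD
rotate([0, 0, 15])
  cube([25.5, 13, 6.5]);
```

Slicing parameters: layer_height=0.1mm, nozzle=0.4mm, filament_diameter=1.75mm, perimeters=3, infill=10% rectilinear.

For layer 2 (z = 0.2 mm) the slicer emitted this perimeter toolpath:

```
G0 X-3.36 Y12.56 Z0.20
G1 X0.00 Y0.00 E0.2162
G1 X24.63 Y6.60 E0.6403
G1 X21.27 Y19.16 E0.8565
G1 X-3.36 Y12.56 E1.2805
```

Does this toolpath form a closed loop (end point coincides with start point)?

yes

Start point (G0): (-3.36, 12.56). End point (last G1): the path returns to the start — closed.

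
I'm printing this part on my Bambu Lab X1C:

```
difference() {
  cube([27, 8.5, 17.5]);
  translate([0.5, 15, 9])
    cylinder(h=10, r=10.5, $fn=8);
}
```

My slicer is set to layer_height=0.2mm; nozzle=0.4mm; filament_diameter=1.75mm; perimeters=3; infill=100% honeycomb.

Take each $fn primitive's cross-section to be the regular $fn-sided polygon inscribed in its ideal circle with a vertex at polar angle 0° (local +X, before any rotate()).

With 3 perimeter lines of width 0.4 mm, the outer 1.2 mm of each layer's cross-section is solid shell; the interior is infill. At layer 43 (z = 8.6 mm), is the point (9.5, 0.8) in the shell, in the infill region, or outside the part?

At z = 8.6 mm: the 27×8.5 cube contributes its full rectangle; the cylinder at (0.5, 15) is not intersected at this z (z outside [9, 19]); After the difference (first − rest): none of the subtracted shapes is present at this height, so the 27×8.5 cube is unchanged — 1 connected region. Overall, the cross-section is a single solid region. The nearest boundary edge runs (0.00, 0.00)→(27.00, 0.00); distance from the point to it = 0.80 mm. The point is inside the cross-section, 0.80 mm from the nearest boundary — within the 1.2 mm shell band (3 × 0.4).

shell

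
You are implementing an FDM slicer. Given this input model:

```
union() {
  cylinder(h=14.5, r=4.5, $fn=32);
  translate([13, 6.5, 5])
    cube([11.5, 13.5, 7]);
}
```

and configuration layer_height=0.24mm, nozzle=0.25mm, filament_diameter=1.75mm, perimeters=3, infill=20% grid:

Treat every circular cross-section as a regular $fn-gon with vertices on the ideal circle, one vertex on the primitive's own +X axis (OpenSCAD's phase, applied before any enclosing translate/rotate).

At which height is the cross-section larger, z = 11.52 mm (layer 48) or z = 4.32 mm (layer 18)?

Layer 48 (z = 11.52): the r=4.5 cylinder contributes a regular 32-gon of circumradius 4.5 (area = (32/2)·4.500²·sin(360°/32) = 63.21 mm²); the cube at (13, 6.5) is present — its section is the full 11.5×13.5 rectangle (area 155.25 mm²); Merging all regions: the 2 present regions are separate (no shared area or edge), so areas and boundary lengths simply add and each stays a separate island — area = 218.46 mm². So its area = 218.46 mm². Layer 18 (z = 4.32): the cylinder: section is a regular 32-gon, circumradius r=4.5 (area = (32/2)·4.500²·sin(360°/32) = 63.21 mm²); the cube at (13, 6.5) is absent (z outside [5, 12]); Taking the union: only the r=4.5 cylinder is present, so the union is just that shape — area = 63.21 mm². So its area = 63.21 mm². Layer 48 is larger (218.46 vs 63.21 mm²).

layer 48 (z = 11.52 mm)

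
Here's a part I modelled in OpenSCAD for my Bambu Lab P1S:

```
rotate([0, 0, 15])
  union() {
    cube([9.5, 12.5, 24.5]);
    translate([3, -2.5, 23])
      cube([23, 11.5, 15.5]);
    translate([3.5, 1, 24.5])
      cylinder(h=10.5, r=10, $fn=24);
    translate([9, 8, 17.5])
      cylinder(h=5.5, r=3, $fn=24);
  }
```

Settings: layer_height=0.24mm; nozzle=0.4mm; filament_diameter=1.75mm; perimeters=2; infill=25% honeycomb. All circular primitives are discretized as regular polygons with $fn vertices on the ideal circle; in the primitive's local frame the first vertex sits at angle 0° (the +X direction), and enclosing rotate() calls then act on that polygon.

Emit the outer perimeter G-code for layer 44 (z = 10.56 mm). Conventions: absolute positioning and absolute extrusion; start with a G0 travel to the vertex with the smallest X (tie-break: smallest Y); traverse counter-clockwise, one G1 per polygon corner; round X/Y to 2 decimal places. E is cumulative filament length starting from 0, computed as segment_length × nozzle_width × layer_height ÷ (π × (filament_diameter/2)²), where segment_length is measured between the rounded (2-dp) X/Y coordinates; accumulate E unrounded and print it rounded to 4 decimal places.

G0 X-3.24 Y12.07 Z10.56
G1 X0.00 Y0.00 E0.4988
G1 X9.18 Y2.46 E0.8781
G1 X5.94 Y14.53 E1.3769
G1 X-3.24 Y12.07 E1.7562

At z = 10.56 mm: the 9.5×12.5 cube contributes its full rectangle; the cube at (3, -2.5) is absent (z outside [23, 38.5]); the cylinder at (3.5, 1) is absent (z outside [24.5, 35]); the cylinder at (9, 8) is absent (z outside [17.5, 23]); Merging all regions: only the 9.5×12.5 cube is present, so the union is just that shape — 1 connected region; (whole slice rotated 15° about Z — lengths, areas and connectivity unchanged). The outline is a single polygon with 4 vertices. Extrusion per mm of travel: 0.4 × 0.24 / (π × 0.875²) = 0.039912. Accumulating E over each segment gives final E = 1.7562.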